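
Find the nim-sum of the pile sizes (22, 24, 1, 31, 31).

15

Bitwise XOR of the heap sizes:
  10110  (22)
  11000  (24)
  00001  (1)
  11111  (31)
  11111  (31)
  -----
  01111  (15)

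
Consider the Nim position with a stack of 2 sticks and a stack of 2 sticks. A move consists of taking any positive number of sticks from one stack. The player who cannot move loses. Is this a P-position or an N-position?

Bitwise XOR of the heap sizes:
  10  (2)
  10  (2)
  --
  00  (0)
The nim-sum is 0, so this is a P-position: the player to move is in a losing position under optimal play.

P-position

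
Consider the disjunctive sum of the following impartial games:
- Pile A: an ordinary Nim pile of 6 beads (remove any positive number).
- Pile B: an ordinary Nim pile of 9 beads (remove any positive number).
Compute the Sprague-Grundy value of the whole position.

Pile A is a plain Nim pile of size 6, so its Grundy value is 6.
Pile B is a plain Nim pile of size 9, so its Grundy value is 9.
By the Sprague-Grundy theorem, the Grundy value of a sum of independent games is the XOR of the component values.
Combined value = 6 ⊕ 9 = 15.

15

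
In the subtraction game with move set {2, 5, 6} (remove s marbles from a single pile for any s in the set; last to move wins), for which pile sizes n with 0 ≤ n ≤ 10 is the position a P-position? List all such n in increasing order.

0, 1, 4, 8

Build the Grundy sequence with g(k) = mex{g(k−s) : s ∈ {2, 5, 6}, s ≤ k}:
k:     0  1  2  3  4  5  6  7  8  9 10
g(k):  0  0  1  1  0  2  1  3  0  2  1
The P-positions (g = 0) in 0..10 are 0, 1, 4, 8.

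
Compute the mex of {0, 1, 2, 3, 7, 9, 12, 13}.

4

The values 0, 1, 2, 3 are all present; 4 is the first non-negative integer missing from the set.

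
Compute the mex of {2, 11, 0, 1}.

3

The values 0, 1, 2 are all present; 3 is the first non-negative integer missing from the set.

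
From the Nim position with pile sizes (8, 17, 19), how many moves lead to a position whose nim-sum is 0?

Nim-sum: 8 ^ 17 ^ 19 = 10.
The overall nim-sum is X = 10. A pile of size p has a winning move iff p XOR X < p (reduce it to p XOR X).
  8: 8 XOR 10 = 2 < 8 — winning move (to 2).
  17: 17 XOR 10 = 27 ≥ 17 — no move.
  19: 19 XOR 10 = 25 ≥ 19 — no move.
That gives 1 winning move.

1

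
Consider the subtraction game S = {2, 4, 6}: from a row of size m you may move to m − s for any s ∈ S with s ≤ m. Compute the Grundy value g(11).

1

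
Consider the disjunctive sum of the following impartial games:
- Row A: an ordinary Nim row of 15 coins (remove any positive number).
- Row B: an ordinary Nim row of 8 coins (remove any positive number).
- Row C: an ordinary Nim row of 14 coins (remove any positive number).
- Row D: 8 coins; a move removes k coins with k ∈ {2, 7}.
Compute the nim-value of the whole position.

Row A is a plain Nim row of size 15, so its Grundy value is 15.
Row B is a plain Nim row of size 8, so its Grundy value is 8.
Row C is a plain Nim row of size 14, so its Grundy value is 14.
Grundy values for row D (subtraction set {2, 7}):
g(0) = mex{} = 0
g(1) = mex{} = 0
g(2) = mex{0} = 1
g(3) = mex{0} = 1
g(4) = mex{1} = 0
g(5) = mex{1} = 0
g(6) = mex{0} = 1
g(7) = mex{0} = 1
g(8) = mex{0,1} = 2
So g(8) = 2.
By the Sprague-Grundy theorem, the Grundy value of a sum of independent games is the XOR of the component values.
Combined value = 15 XOR 8 XOR 14 XOR 2 = 11.

11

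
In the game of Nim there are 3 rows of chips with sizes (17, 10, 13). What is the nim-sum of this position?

22

Compute the nim-sum pairwise:
17 ^ 10 = 27
27 ^ 13 = 22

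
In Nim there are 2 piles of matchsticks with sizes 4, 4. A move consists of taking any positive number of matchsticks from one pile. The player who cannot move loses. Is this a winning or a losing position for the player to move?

Nim-sum: 4 ⊕ 4 = 0.
The nim-sum is 0, so this is a P-position: the player to move is in a losing position under optimal play.

Losing position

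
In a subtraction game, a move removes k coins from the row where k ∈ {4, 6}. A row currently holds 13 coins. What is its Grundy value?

Grundy values for subtraction set {4, 6}:
k:     0  1  2  3  4  5  6  7  8  9 10 11 12 13
g(k):  0  0  0  0  1  1  1  1  2  2  0  0  0  0
So g(13) = 0.

0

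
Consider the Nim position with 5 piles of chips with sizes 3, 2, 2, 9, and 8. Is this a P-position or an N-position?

N-position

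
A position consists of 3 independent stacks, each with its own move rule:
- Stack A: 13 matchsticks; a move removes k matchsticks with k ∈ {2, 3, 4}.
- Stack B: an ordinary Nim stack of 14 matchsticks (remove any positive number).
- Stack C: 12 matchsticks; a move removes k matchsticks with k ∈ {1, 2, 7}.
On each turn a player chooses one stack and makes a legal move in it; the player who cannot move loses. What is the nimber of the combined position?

14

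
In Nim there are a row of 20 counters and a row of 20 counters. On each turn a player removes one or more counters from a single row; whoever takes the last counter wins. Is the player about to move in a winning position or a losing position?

Losing position

Nim-sum: 20 XOR 20 = 0.
The nim-sum is 0, so this is a P-position: the player to move is in a losing position under optimal play.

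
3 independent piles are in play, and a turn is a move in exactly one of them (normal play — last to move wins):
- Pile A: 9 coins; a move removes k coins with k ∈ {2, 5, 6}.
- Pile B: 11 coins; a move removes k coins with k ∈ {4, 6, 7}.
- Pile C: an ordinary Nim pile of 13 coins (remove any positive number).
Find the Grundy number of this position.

For pile A, compute g(0), g(1), … with moves {2, 5, 6}:
g(0) = mex{} = 0
g(1) = mex{} = 0
g(2) = mex{0} = 1
g(3) = mex{0} = 1
g(4) = mex{1} = 0
g(5) = mex{0,1} = 2
g(6) = mex{0} = 1
g(7) = mex{0,1,2} = 3
g(8) = mex{1} = 0
g(9) = mex{0,1,3} = 2
So g(9) = 2.
Build the Grundy sequence for pile B with g(k) = mex{g(k−s) : s ∈ {4, 6, 7}, s ≤ k}:
g(0) = mex{} = 0
g(1) = mex{} = 0
g(2) = mex{} = 0
g(3) = mex{} = 0
g(4) = mex{0} = 1
g(5) = mex{0} = 1
g(6) = mex{0} = 1
g(7) = mex{0} = 1
g(8) = mex{0,1} = 2
g(9) = mex{0,1} = 2
g(10) = mex{0,1} = 2
g(11) = mex{1} = 0
So g(11) = 0.
Pile C is a plain Nim pile of size 13, so its Grundy value is 13.
By the Sprague-Grundy theorem, the Grundy value of a sum of independent games is the XOR of the component values.
Combined value = 2 XOR 0 XOR 13 = 15.

15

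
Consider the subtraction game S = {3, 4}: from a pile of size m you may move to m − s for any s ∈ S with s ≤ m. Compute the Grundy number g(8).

Build the Grundy sequence with g(k) = mex{g(k−s) : s ∈ {3, 4}, s ≤ k}:
k:     0  1  2  3  4  5  6  7  8
g(k):  0  0  0  1  1  1  2  0  0
So g(8) = 0.

0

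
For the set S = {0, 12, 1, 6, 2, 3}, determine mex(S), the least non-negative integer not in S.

4

The values 0, 1, 2, 3 are all present; 4 is the first non-negative integer missing from the set.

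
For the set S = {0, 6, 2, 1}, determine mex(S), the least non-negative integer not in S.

3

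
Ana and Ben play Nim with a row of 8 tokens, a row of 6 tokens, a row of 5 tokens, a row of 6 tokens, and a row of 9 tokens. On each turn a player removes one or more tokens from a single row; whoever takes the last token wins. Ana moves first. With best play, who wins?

Ana wins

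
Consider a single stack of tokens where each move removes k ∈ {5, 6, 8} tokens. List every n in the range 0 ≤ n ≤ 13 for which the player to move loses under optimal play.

0, 1, 2, 3, 4, 13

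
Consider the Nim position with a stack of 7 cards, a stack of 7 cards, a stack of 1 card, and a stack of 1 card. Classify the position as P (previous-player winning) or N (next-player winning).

P-position

Nim-sum: 7 ^ 7 ^ 1 ^ 1 = 0.
The nim-sum is 0, so this is a P-position: the player to move is in a losing position under optimal play.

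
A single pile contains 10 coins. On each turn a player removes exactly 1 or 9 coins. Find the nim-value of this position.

0

Grundy values for subtraction set {1, 9}:
k:     0  1  2  3  4  5  6  7  8  9 10
g(k):  0  1  0  1  0  1  0  1  0  1  0
So g(10) = 0.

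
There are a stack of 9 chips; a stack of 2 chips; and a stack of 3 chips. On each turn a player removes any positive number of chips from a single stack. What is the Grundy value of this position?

8

In binary:
  1001  (9)
  0010  (2)
  0011  (3)
  ----
  1000  (8)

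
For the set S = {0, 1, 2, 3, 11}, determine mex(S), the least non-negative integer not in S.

4

The values 0, 1, 2, 3 are all present; 4 is the first non-negative integer missing from the set.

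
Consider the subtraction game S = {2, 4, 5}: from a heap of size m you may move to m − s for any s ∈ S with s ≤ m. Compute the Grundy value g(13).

3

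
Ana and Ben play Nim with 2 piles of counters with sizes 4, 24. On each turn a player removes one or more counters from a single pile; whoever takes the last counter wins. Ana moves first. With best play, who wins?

Write each in binary and XOR column by column:
  00100  (4)
  11000  (24)
  -----
  11100  (28)
The nim-sum is 28 ≠ 0, so this is an N-position: the player to move can win; Ana has a winning move.

Ana wins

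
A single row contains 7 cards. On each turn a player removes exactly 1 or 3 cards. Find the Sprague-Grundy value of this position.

Build the Grundy sequence with g(k) = mex{g(k−s) : s ∈ {1, 3}, s ≤ k}:
g(0) = mex{} = 0
g(1) = mex{0} = 1
g(2) = mex{1} = 0
g(3) = mex{0} = 1
g(4) = mex{1} = 0
g(5) = mex{0} = 1
g(6) = mex{1} = 0
g(7) = mex{0} = 1
So g(7) = 1.

1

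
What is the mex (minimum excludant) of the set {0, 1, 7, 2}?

3

The values 0, 1, 2 are all present; 3 is the first non-negative integer missing from the set.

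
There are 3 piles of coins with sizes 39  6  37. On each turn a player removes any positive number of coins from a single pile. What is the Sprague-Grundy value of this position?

Nim-sum: 39 ⊕ 6 ⊕ 37 = 4.

4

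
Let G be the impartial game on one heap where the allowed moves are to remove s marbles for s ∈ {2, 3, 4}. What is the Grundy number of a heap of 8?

1

Grundy values for subtraction set {2, 3, 4}:
g(0) = mex{} = 0
g(1) = mex{} = 0
g(2) = mex{0} = 1
g(3) = mex{0} = 1
g(4) = mex{0,1} = 2
g(5) = mex{0,1} = 2
g(6) = mex{1,2} = 0
g(7) = mex{1,2} = 0
g(8) = mex{0,2} = 1
So g(8) = 1.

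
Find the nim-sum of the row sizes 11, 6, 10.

7

In binary:
  1011  (11)
  0110  (6)
  1010  (10)
  ----
  0111  (7)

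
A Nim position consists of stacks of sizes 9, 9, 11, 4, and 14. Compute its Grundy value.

In binary:
  1001  (9)
  1001  (9)
  1011  (11)
  0100  (4)
  1110  (14)
  ----
  0001  (1)

1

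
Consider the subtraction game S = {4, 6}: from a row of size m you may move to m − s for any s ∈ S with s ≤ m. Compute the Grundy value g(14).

Compute g(0), g(1), … for moves {4, 6}:
g(0) = mex{} = 0
g(1) = mex{} = 0
g(2) = mex{} = 0
g(3) = mex{} = 0
g(4) = mex{0} = 1
g(5) = mex{0} = 1
g(6) = mex{0} = 1
g(7) = mex{0} = 1
g(8) = mex{0,1} = 2
g(9) = mex{0,1} = 2
g(10) = mex{1} = 0
g(11) = mex{1} = 0
g(12) = mex{1,2} = 0
g(13) = mex{1,2} = 0
g(14) = mex{0,2} = 1
So g(14) = 1.

1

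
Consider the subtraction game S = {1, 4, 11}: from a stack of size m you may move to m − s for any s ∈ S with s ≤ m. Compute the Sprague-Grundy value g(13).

1

Build the Grundy sequence with g(k) = mex{g(k−s) : s ∈ {1, 4, 11}, s ≤ k}:
k:     0  1  2  3  4  5  6  7  8  9 10 11 12 13
g(k):  0  1  0  1  2  0  1  0  1  2  0  1  0  1
So g(13) = 1.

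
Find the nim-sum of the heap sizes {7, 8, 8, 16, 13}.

26

Compute the nim-sum pairwise:
7 ^ 8 = 15
15 ^ 8 = 7
7 ^ 16 = 23
23 ^ 13 = 26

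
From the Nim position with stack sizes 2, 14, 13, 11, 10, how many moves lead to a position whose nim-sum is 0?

Bitwise XOR of the heap sizes:
  0010  (2)
  1110  (14)
  1101  (13)
  1011  (11)
  1010  (10)
  ----
  0000  (0)
The nim-sum is already 0, so every move leaves a nonzero nim-sum — there are no winning moves.

0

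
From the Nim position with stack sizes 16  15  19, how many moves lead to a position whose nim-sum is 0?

1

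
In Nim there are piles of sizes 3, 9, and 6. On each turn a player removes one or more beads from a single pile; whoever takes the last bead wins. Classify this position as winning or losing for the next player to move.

Compute the nim-sum pairwise:
3 ^ 9 = 10
10 ^ 6 = 12
The nim-sum is 12 ≠ 0, so this is an N-position: the player to move can win.

Winning position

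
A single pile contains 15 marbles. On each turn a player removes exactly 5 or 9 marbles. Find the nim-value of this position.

Grundy values for subtraction set {5, 9}:
k:     0  1  2  3  4  5  6  7  8  9 10 11 12 13 14 15
g(k):  0  0  0  0  0  1  1  1  1  1  2  2  2  2  0  0
So g(15) = 0.

0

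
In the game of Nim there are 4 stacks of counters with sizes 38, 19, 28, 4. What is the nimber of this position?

45

Compute the nim-sum pairwise:
38 XOR 19 = 53
53 XOR 28 = 41
41 XOR 4 = 45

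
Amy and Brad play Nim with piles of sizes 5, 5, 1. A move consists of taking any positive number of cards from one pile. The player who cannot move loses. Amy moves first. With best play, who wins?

Bitwise XOR of the heap sizes:
  101  (5)
  101  (5)
  001  (1)
  ---
  001  (1)
The nim-sum is 1 ≠ 0, so this is an N-position: the player to move can win; Amy has a winning move.

Amy wins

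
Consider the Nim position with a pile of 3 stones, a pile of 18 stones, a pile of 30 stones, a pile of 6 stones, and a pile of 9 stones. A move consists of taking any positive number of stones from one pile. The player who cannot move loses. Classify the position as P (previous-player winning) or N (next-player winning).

P-position

Bitwise XOR of the heap sizes:
  00011  (3)
  10010  (18)
  11110  (30)
  00110  (6)
  01001  (9)
  -----
  00000  (0)
The nim-sum is 0, so this is a P-position: the player to move is in a losing position under optimal play.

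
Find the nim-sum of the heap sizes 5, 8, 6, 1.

Bitwise XOR of the heap sizes:
  0101  (5)
  1000  (8)
  0110  (6)
  0001  (1)
  ----
  1010  (10)

10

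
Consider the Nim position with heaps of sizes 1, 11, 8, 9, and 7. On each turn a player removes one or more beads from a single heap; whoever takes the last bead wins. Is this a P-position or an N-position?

N-position

Nim-sum: 1 XOR 11 XOR 8 XOR 9 XOR 7 = 12.
The nim-sum is 12 ≠ 0, so this is an N-position: the player to move can win.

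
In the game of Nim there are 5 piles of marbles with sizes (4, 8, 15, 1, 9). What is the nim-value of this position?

In binary:
  0100  (4)
  1000  (8)
  1111  (15)
  0001  (1)
  1001  (9)
  ----
  1011  (11)

11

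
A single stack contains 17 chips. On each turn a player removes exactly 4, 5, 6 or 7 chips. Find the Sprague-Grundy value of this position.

1

Build the Grundy sequence with g(k) = mex{g(k−s) : s ∈ {4, 5, 6, 7}, s ≤ k}:
k:     0  1  2  3  4  5  6  7  8  9 10 11 12 13 14 15 16 17
g(k):  0  0  0  0  1  1  1  1  2  2  2  0  0  0  0  1  1  1
So g(17) = 1.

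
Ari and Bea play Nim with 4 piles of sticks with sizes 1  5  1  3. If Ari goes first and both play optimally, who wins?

Ari wins

Bitwise XOR of the heap sizes:
  001  (1)
  101  (5)
  001  (1)
  011  (3)
  ---
  110  (6)
The nim-sum is 6 ≠ 0, so this is an N-position: the player to move can win; Ari has a winning move.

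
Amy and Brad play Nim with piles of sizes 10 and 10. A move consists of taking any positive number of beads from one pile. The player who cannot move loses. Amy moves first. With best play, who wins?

In binary:
  1010  (10)
  1010  (10)
  ----
  0000  (0)
The nim-sum is 0, so this is a P-position: the player to move is in a losing position under optimal play; Amy is about to move from it and so loses — Brad wins.

Brad wins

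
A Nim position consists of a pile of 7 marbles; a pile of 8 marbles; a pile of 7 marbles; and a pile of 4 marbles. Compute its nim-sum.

In binary:
  0111  (7)
  1000  (8)
  0111  (7)
  0100  (4)
  ----
  1100  (12)

12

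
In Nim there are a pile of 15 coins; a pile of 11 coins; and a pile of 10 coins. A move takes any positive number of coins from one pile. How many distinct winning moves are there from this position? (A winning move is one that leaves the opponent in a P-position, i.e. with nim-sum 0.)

3

Compute the nim-sum pairwise:
15 ⊕ 11 = 4
4 ⊕ 10 = 14
The overall nim-sum is X = 14. A pile of size p has a winning move iff p XOR X < p (reduce it to p XOR X).
  15: 15 XOR 14 = 1 < 15 — winning move (to 1).
  11: 11 XOR 14 = 5 < 11 — winning move (to 5).
  10: 10 XOR 14 = 4 < 10 — winning move (to 4).
That gives 3 winning moves.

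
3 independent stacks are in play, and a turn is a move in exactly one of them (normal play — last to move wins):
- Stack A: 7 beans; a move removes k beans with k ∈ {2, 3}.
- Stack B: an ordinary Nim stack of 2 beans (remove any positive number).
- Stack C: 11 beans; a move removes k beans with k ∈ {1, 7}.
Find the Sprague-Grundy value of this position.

For stack A, compute g(0), g(1), … with moves {2, 3}:
k:     0  1  2  3  4  5  6  7
g(k):  0  0  1  1  2  0  0  1
So g(7) = 1.
Stack B is a plain Nim stack of size 2, so its Grundy value is 2.
For stack C, compute g(0), g(1), … with moves {1, 7}:
k:     0  1  2  3  4  5  6  7  8  9 10 11
g(k):  0  1  0  1  0  1  0  1  0  1  0  1
So g(11) = 1.
By the Sprague-Grundy theorem, the Grundy value of a sum of independent games is the XOR of the component values.
Combined value = 1 XOR 2 XOR 1 = 2.

2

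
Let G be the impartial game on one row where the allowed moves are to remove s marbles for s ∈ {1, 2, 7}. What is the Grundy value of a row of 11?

Build the Grundy sequence with g(k) = mex{g(k−s) : s ∈ {1, 2, 7}, s ≤ k}:
k:     0  1  2  3  4  5  6  7  8  9 10 11
g(k):  0  1  2  0  1  2  0  1  2  0  1  2
So g(11) = 2.

2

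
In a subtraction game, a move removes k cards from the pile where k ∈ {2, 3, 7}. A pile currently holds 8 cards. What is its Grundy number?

1

Build the Grundy sequence with g(k) = mex{g(k−s) : s ∈ {2, 3, 7}, s ≤ k}:
k:     0  1  2  3  4  5  6  7  8
g(k):  0  0  1  1  2  0  0  1  1
So g(8) = 1.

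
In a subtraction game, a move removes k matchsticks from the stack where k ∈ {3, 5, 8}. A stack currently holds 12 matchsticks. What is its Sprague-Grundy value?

0

Build the Grundy sequence with g(k) = mex{g(k−s) : s ∈ {3, 5, 8}, s ≤ k}:
g(0) = mex{} = 0
g(1) = mex{} = 0
g(2) = mex{} = 0
g(3) = mex{0} = 1
g(4) = mex{0} = 1
g(5) = mex{0} = 1
g(6) = mex{0,1} = 2
g(7) = mex{0,1} = 2
g(8) = mex{0,1} = 2
g(9) = mex{0,1,2} = 3
g(10) = mex{0,1,2} = 3
g(11) = mex{1,2} = 0
g(12) = mex{1,2,3} = 0
So g(12) = 0.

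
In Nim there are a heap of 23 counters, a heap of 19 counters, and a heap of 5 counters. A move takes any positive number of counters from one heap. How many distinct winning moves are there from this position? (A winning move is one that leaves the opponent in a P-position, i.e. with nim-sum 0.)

3

Compute the nim-sum pairwise:
23 ^ 19 = 4
4 ^ 5 = 1
The overall nim-sum is X = 1. A heap of size p has a winning move iff p XOR X < p (reduce it to p XOR X).
  23: 23 XOR 1 = 22 < 23 — winning move (to 22).
  19: 19 XOR 1 = 18 < 19 — winning move (to 18).
  5: 5 XOR 1 = 4 < 5 — winning move (to 4).
That gives 3 winning moves.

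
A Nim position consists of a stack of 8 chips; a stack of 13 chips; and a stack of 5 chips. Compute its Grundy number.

Write each in binary and XOR column by column:
  1000  (8)
  1101  (13)
  0101  (5)
  ----
  0000  (0)

0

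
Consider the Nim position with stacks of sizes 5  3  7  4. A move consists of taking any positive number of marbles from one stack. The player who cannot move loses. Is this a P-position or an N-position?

N-position

Nim-sum: 5 ⊕ 3 ⊕ 7 ⊕ 4 = 5.
The nim-sum is 5 ≠ 0, so this is an N-position: the player to move can win.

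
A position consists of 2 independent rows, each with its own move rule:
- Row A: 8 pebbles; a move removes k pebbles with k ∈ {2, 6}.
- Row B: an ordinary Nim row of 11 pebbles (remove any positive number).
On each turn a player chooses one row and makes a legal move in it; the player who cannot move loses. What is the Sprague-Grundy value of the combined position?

11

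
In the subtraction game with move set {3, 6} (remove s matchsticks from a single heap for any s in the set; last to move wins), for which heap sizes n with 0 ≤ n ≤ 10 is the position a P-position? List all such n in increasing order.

0, 1, 2, 9, 10

Compute g(0), g(1), … for moves {3, 6}:
g(0) = mex{} = 0
g(1) = mex{} = 0
g(2) = mex{} = 0
g(3) = mex{0} = 1
g(4) = mex{0} = 1
g(5) = mex{0} = 1
g(6) = mex{0,1} = 2
g(7) = mex{0,1} = 2
g(8) = mex{0,1} = 2
g(9) = mex{1,2} = 0
g(10) = mex{1,2} = 0
The P-positions (g = 0) in 0..10 are 0, 1, 2, 9, 10.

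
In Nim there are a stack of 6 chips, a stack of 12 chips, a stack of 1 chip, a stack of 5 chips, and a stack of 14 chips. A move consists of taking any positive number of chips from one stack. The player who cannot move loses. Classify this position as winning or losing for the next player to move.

Losing position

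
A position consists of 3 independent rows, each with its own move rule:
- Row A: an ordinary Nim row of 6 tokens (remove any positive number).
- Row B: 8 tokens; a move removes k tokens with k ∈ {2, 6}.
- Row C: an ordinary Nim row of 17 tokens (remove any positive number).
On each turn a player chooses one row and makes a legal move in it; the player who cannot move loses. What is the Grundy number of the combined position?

Row A is a plain Nim row of size 6, so its Grundy value is 6.
Grundy values for row B (subtraction set {2, 6}):
g(0) = mex{} = 0
g(1) = mex{} = 0
g(2) = mex{0} = 1
g(3) = mex{0} = 1
g(4) = mex{1} = 0
g(5) = mex{1} = 0
g(6) = mex{0} = 1
g(7) = mex{0} = 1
g(8) = mex{1} = 0
So g(8) = 0.
Row C is a plain Nim row of size 17, so its Grundy value is 17.
By the Sprague-Grundy theorem, the Grundy value of a sum of independent games is the XOR of the component values.
Combined value = 6 XOR 0 XOR 17 = 23.

23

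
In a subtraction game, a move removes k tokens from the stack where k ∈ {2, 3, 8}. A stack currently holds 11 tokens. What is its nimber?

0

Compute g(0), g(1), … for moves {2, 3, 8}:
k:     0  1  2  3  4  5  6  7  8  9 10 11
g(k):  0  0  1  1  2  0  0  1  1  2  0  0
So g(11) = 0.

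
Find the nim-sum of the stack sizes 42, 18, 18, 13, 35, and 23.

19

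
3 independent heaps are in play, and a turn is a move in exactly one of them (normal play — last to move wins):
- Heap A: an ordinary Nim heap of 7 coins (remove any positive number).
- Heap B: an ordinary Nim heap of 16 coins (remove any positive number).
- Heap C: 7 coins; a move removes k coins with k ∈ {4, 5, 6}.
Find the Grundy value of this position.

22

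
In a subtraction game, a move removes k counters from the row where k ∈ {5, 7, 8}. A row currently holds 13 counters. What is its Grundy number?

0

Compute g(0), g(1), … for moves {5, 7, 8}:
g(0) = mex{} = 0
g(1) = mex{} = 0
g(2) = mex{} = 0
g(3) = mex{} = 0
g(4) = mex{} = 0
g(5) = mex{0} = 1
g(6) = mex{0} = 1
g(7) = mex{0} = 1
g(8) = mex{0} = 1
g(9) = mex{0} = 1
g(10) = mex{0,1} = 2
g(11) = mex{0,1} = 2
g(12) = mex{0,1} = 2
g(13) = mex{1} = 0
So g(13) = 0.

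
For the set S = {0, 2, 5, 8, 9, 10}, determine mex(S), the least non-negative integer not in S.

1

0 is in the set but 1 is not, so the mex is 1.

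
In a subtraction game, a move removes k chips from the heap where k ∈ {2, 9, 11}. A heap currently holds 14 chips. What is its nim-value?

Grundy values for subtraction set {2, 9, 11}:
k:     0  1  2  3  4  5  6  7  8  9 10 11 12 13 14
g(k):  0  0  1  1  0  0  1  1  0  2  1  3  2  2  3
So g(14) = 3.

3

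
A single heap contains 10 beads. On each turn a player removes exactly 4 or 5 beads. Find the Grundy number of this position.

Build the Grundy sequence with g(k) = mex{g(k−s) : s ∈ {4, 5}, s ≤ k}:
g(0) = mex{} = 0
g(1) = mex{} = 0
g(2) = mex{} = 0
g(3) = mex{} = 0
g(4) = mex{0} = 1
g(5) = mex{0} = 1
g(6) = mex{0} = 1
g(7) = mex{0} = 1
g(8) = mex{0,1} = 2
g(9) = mex{1} = 0
g(10) = mex{1} = 0
So g(10) = 0.

0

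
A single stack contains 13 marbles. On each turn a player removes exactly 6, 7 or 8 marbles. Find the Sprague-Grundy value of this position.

2

Compute g(0), g(1), … for moves {6, 7, 8}:
k:     0  1  2  3  4  5  6  7  8  9 10 11 12 13
g(k):  0  0  0  0  0  0  1  1  1  1  1  1  2  2
So g(13) = 2.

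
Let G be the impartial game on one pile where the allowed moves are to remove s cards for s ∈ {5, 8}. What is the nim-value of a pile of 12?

Grundy values for subtraction set {5, 8}:
g(0) = mex{} = 0
g(1) = mex{} = 0
g(2) = mex{} = 0
g(3) = mex{} = 0
g(4) = mex{} = 0
g(5) = mex{0} = 1
g(6) = mex{0} = 1
g(7) = mex{0} = 1
g(8) = mex{0} = 1
g(9) = mex{0} = 1
g(10) = mex{0,1} = 2
g(11) = mex{0,1} = 2
g(12) = mex{0,1} = 2
So g(12) = 2.

2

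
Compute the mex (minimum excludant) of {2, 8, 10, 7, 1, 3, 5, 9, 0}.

4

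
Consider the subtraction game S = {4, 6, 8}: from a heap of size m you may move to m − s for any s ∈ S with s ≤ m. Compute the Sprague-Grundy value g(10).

Compute g(0), g(1), … for moves {4, 6, 8}:
k:     0  1  2  3  4  5  6  7  8  9 10
g(k):  0  0  0  0  1  1  1  1  2  2  2
So g(10) = 2.

2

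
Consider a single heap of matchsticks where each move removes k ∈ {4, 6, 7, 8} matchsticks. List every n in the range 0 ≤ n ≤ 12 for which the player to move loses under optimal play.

0, 1, 2, 3, 12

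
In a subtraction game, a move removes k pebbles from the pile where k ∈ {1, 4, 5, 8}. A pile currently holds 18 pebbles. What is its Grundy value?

0

Grundy values for subtraction set {1, 4, 5, 8}:
k:     0  1  2  3  4  5  6  7  8  9 10 11 12 13 14 15 16 17 18
g(k):  0  1  0  1  2  3  2  3  4  0  1  0  1  2  3  2  3  4  0
So g(18) = 0.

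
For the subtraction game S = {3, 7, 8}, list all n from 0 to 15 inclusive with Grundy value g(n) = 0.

0, 1, 2, 6, 11, 12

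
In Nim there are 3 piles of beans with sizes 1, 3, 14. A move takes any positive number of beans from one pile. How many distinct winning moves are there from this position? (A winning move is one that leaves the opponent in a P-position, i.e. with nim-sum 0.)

1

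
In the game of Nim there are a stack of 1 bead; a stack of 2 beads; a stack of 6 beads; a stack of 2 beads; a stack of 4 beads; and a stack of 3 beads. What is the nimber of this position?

0

Compute the nim-sum pairwise:
1 XOR 2 = 3
3 XOR 6 = 5
5 XOR 2 = 7
7 XOR 4 = 3
3 XOR 3 = 0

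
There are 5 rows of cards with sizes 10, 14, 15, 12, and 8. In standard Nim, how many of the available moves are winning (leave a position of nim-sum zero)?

In binary:
  1010  (10)
  1110  (14)
  1111  (15)
  1100  (12)
  1000  (8)
  ----
  1111  (15)
The overall nim-sum is X = 15. A row of size p has a winning move iff p XOR X < p (reduce it to p XOR X).
  10: 10 XOR 15 = 5 < 10 — winning move (to 5).
  14: 14 XOR 15 = 1 < 14 — winning move (to 1).
  15: 15 XOR 15 = 0 < 15 — winning move (to 0).
  12: 12 XOR 15 = 3 < 12 — winning move (to 3).
  8: 8 XOR 15 = 7 < 8 — winning move (to 7).
That gives 5 winning moves.

5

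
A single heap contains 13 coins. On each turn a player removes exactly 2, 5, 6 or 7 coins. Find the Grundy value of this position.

Compute g(0), g(1), … for moves {2, 5, 6, 7}:
k:     0  1  2  3  4  5  6  7  8  9 10 11 12 13
g(k):  0  0  1  1  0  2  1  3  2  2  3  3  0  0
So g(13) = 0.

0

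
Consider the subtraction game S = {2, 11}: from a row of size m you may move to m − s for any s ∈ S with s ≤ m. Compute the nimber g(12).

2

Grundy values for subtraction set {2, 11}:
k:     0  1  2  3  4  5  6  7  8  9 10 11 12
g(k):  0  0  1  1  0  0  1  1  0  0  1  1  2
So g(12) = 2.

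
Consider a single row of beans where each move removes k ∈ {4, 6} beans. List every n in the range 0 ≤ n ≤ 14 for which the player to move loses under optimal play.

0, 1, 2, 3, 10, 11, 12, 13

Grundy values for subtraction set {4, 6}:
g(0) = mex{} = 0
g(1) = mex{} = 0
g(2) = mex{} = 0
g(3) = mex{} = 0
g(4) = mex{0} = 1
g(5) = mex{0} = 1
g(6) = mex{0} = 1
g(7) = mex{0} = 1
g(8) = mex{0,1} = 2
g(9) = mex{0,1} = 2
g(10) = mex{1} = 0
g(11) = mex{1} = 0
g(12) = mex{1,2} = 0
g(13) = mex{1,2} = 0
g(14) = mex{0,2} = 1
The P-positions (g = 0) in 0..14 are 0, 1, 2, 3, 10, 11, 12, 13.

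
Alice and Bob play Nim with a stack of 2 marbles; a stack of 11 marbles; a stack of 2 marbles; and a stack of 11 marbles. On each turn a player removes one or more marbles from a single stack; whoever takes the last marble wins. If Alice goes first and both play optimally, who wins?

Bob wins

In binary:
  0010  (2)
  1011  (11)
  0010  (2)
  1011  (11)
  ----
  0000  (0)
The nim-sum is 0, so this is a P-position: the player to move is in a losing position under optimal play; Alice is about to move from it and so loses — Bob wins.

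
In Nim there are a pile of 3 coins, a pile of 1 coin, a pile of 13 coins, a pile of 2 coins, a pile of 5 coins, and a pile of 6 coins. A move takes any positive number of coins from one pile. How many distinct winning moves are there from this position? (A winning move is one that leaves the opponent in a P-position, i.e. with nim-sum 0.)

1

Write each in binary and XOR column by column:
  0011  (3)
  0001  (1)
  1101  (13)
  0010  (2)
  0101  (5)
  0110  (6)
  ----
  1110  (14)
The overall nim-sum is X = 14. A pile of size p has a winning move iff p XOR X < p (reduce it to p XOR X).
  3: 3 XOR 14 = 13 ≥ 3 — no move.
  1: 1 XOR 14 = 15 ≥ 1 — no move.
  13: 13 XOR 14 = 3 < 13 — winning move (to 3).
  2: 2 XOR 14 = 12 ≥ 2 — no move.
  5: 5 XOR 14 = 11 ≥ 5 — no move.
  6: 6 XOR 14 = 8 ≥ 6 — no move.
That gives 1 winning move.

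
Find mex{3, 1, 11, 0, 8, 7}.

The values 0, 1 are all present; 2 is the first non-negative integer missing from the set.

2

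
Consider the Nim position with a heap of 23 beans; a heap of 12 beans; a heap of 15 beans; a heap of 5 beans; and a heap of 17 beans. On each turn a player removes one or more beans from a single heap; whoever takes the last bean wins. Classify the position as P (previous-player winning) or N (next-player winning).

P-position

Nim-sum: 23 XOR 12 XOR 15 XOR 5 XOR 17 = 0.
The nim-sum is 0, so this is a P-position: the player to move is in a losing position under optimal play.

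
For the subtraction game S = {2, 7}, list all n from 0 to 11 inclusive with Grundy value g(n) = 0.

0, 1, 4, 5, 9, 10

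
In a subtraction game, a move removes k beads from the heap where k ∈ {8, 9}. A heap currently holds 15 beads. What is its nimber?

Grundy values for subtraction set {8, 9}:
k:     0  1  2  3  4  5  6  7  8  9 10 11 12 13 14 15
g(k):  0  0  0  0  0  0  0  0  1  1  1  1  1  1  1  1
So g(15) = 1.

1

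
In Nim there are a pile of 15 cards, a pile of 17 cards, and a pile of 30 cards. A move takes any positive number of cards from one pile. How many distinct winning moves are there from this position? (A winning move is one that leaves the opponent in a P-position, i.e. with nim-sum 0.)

Compute the nim-sum pairwise:
15 XOR 17 = 30
30 XOR 30 = 0
The nim-sum is already 0, so every move leaves a nonzero nim-sum — there are no winning moves.

0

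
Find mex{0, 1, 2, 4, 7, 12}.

3

The values 0, 1, 2 are all present; 3 is the first non-negative integer missing from the set.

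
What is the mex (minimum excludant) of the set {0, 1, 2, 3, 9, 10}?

4

The values 0, 1, 2, 3 are all present; 4 is the first non-negative integer missing from the set.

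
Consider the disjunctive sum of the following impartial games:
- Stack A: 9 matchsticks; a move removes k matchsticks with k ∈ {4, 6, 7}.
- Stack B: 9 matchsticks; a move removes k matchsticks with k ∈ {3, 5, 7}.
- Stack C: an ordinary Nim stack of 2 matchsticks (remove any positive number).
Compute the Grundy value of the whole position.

Grundy values for stack A (subtraction set {4, 6, 7}):
g(0) = mex{} = 0
g(1) = mex{} = 0
g(2) = mex{} = 0
g(3) = mex{} = 0
g(4) = mex{0} = 1
g(5) = mex{0} = 1
g(6) = mex{0} = 1
g(7) = mex{0} = 1
g(8) = mex{0,1} = 2
g(9) = mex{0,1} = 2
So g(9) = 2.
Build the Grundy sequence for stack B with g(k) = mex{g(k−s) : s ∈ {3, 5, 7}, s ≤ k}:
g(0) = mex{} = 0
g(1) = mex{} = 0
g(2) = mex{} = 0
g(3) = mex{0} = 1
g(4) = mex{0} = 1
g(5) = mex{0} = 1
g(6) = mex{0,1} = 2
g(7) = mex{0,1} = 2
g(8) = mex{0,1} = 2
g(9) = mex{0,1,2} = 3
So g(9) = 3.
Stack C is a plain Nim stack of size 2, so its Grundy value is 2.
The value of a disjunctive sum is the nim-sum of the parts.
Combined value = 2 XOR 3 XOR 2 = 3.

3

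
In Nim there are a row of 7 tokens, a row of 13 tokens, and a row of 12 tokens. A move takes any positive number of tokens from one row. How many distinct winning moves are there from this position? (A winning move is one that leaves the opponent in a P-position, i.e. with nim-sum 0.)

3

In binary:
  0111  (7)
  1101  (13)
  1100  (12)
  ----
  0110  (6)
The overall nim-sum is X = 6. A row of size p has a winning move iff p XOR X < p (reduce it to p XOR X).
  7: 7 XOR 6 = 1 < 7 — winning move (to 1).
  13: 13 XOR 6 = 11 < 13 — winning move (to 11).
  12: 12 XOR 6 = 10 < 12 — winning move (to 10).
That gives 3 winning moves.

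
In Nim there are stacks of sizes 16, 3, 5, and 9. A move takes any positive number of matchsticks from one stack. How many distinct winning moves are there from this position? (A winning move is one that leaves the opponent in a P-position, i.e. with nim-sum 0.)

1

Bitwise XOR of the heap sizes:
  10000  (16)
  00011  (3)
  00101  (5)
  01001  (9)
  -----
  11111  (31)
The overall nim-sum is X = 31. A stack of size p has a winning move iff p XOR X < p (reduce it to p XOR X).
  16: 16 XOR 31 = 15 < 16 — winning move (to 15).
  3: 3 XOR 31 = 28 ≥ 3 — no move.
  5: 5 XOR 31 = 26 ≥ 5 — no move.
  9: 9 XOR 31 = 22 ≥ 9 — no move.
That gives 1 winning move.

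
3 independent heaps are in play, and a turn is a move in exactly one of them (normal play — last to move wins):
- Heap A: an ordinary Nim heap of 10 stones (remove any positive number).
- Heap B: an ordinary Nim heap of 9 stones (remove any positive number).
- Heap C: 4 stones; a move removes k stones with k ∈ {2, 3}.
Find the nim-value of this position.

Heap A is a plain Nim heap of size 10, so its Grundy value is 10.
Heap B is a plain Nim heap of size 9, so its Grundy value is 9.
Build the Grundy sequence for heap C with g(k) = mex{g(k−s) : s ∈ {2, 3}, s ≤ k}:
g(0) = mex{} = 0
g(1) = mex{} = 0
g(2) = mex{0} = 1
g(3) = mex{0} = 1
g(4) = mex{0,1} = 2
So g(4) = 2.
The value of a disjunctive sum is the nim-sum of the parts.
Combined value = 10 XOR 9 XOR 2 = 1.

1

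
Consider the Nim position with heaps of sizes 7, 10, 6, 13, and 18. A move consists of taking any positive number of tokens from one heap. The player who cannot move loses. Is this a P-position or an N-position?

In binary:
  00111  (7)
  01010  (10)
  00110  (6)
  01101  (13)
  10010  (18)
  -----
  10100  (20)
The nim-sum is 20 ≠ 0, so this is an N-position: the player to move can win.

N-position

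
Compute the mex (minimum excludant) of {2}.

0

0 is not in the set, so the mex is 0.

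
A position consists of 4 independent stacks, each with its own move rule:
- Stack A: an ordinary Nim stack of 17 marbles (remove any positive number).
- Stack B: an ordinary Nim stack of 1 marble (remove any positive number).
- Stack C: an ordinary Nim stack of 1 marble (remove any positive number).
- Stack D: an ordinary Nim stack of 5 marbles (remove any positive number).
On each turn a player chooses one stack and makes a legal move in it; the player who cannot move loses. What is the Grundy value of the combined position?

Stack A is a plain Nim stack of size 17, so its Grundy value is 17.
Stack B is a plain Nim stack of size 1, so its Grundy value is 1.
Stack C is a plain Nim stack of size 1, so its Grundy value is 1.
Stack D is a plain Nim stack of size 5, so its Grundy value is 5.
The value of a disjunctive sum is the nim-sum of the parts.
Combined value = 17 XOR 1 XOR 1 XOR 5 = 20.

20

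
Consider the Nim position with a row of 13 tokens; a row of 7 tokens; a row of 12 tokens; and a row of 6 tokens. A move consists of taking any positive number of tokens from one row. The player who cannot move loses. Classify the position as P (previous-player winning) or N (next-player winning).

Write each in binary and XOR column by column:
  1101  (13)
  0111  (7)
  1100  (12)
  0110  (6)
  ----
  0000  (0)
The nim-sum is 0, so this is a P-position: the player to move is in a losing position under optimal play.

P-position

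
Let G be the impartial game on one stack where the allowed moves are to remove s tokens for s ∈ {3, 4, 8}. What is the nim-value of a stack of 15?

1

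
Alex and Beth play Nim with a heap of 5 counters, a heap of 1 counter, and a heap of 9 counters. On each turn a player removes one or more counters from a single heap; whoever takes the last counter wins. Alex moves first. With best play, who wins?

Alex wins

Write each in binary and XOR column by column:
  0101  (5)
  0001  (1)
  1001  (9)
  ----
  1101  (13)
The nim-sum is 13 ≠ 0, so this is an N-position: the player to move can win; Alex has a winning move.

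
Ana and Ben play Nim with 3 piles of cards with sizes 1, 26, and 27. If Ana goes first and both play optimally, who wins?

Nim-sum: 1 XOR 26 XOR 27 = 0.
The nim-sum is 0, so this is a P-position: the player to move is in a losing position under optimal play; Ana is about to move from it and so loses — Ben wins.

Ben wins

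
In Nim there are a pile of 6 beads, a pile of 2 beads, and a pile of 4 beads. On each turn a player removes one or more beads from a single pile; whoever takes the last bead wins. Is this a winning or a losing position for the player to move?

Losing position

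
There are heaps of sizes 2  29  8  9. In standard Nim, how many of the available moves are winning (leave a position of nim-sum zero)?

Write each in binary and XOR column by column:
  00010  (2)
  11101  (29)
  01000  (8)
  01001  (9)
  -----
  11110  (30)
The overall nim-sum is X = 30. A heap of size p has a winning move iff p XOR X < p (reduce it to p XOR X).
  2: 2 XOR 30 = 28 ≥ 2 — no move.
  29: 29 XOR 30 = 3 < 29 — winning move (to 3).
  8: 8 XOR 30 = 22 ≥ 8 — no move.
  9: 9 XOR 30 = 23 ≥ 9 — no move.
That gives 1 winning move.

1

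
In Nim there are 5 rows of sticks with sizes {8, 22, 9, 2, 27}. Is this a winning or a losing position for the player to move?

Winning position

Nim-sum: 8 XOR 22 XOR 9 XOR 2 XOR 27 = 14.
The nim-sum is 14 ≠ 0, so this is an N-position: the player to move can win.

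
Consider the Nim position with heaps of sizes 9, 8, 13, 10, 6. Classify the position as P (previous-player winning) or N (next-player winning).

Bitwise XOR of the heap sizes:
  1001  (9)
  1000  (8)
  1101  (13)
  1010  (10)
  0110  (6)
  ----
  0000  (0)
The nim-sum is 0, so this is a P-position: the player to move is in a losing position under optimal play.

P-position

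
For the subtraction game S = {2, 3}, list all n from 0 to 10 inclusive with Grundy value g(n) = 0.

0, 1, 5, 6, 10

Compute g(0), g(1), … for moves {2, 3}:
g(0) = mex{} = 0
g(1) = mex{} = 0
g(2) = mex{0} = 1
g(3) = mex{0} = 1
g(4) = mex{0,1} = 2
g(5) = mex{1} = 0
g(6) = mex{1,2} = 0
g(7) = mex{0,2} = 1
g(8) = mex{0} = 1
g(9) = mex{0,1} = 2
g(10) = mex{1} = 0
The P-positions (g = 0) in 0..10 are 0, 1, 5, 6, 10.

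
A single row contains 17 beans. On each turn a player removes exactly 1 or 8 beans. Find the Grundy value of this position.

Build the Grundy sequence with g(k) = mex{g(k−s) : s ∈ {1, 8}, s ≤ k}:
k:     0  1  2  3  4  5  6  7  8  9 10 11 12 13 14 15 16 17
g(k):  0  1  0  1  0  1  0  1  2  0  1  0  1  0  1  0  1  2
So g(17) = 2.

2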